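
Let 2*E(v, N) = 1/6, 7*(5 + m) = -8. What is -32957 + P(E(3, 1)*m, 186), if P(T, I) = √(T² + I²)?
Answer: -32957 + 5*√9764449/84 ≈ -32771.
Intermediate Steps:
m = -43/7 (m = -5 + (⅐)*(-8) = -5 - 8/7 = -43/7 ≈ -6.1429)
E(v, N) = 1/12 (E(v, N) = (½)/6 = (½)*(⅙) = 1/12)
P(T, I) = √(I² + T²)
-32957 + P(E(3, 1)*m, 186) = -32957 + √(186² + ((1/12)*(-43/7))²) = -32957 + √(34596 + (-43/84)²) = -32957 + √(34596 + 1849/7056) = -32957 + √(244111225/7056) = -32957 + 5*√9764449/84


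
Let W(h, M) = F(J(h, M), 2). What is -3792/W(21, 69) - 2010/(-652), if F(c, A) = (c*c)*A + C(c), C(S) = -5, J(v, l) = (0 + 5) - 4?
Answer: 413069/326 ≈ 1267.1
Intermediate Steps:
J(v, l) = 1 (J(v, l) = 5 - 4 = 1)
F(c, A) = -5 + A*c² (F(c, A) = (c*c)*A - 5 = c²*A - 5 = A*c² - 5 = -5 + A*c²)
W(h, M) = -3 (W(h, M) = -5 + 2*1² = -5 + 2*1 = -5 + 2 = -3)
-3792/W(21, 69) - 2010/(-652) = -3792/(-3) - 2010/(-652) = -3792*(-⅓) - 2010*(-1/652) = 1264 + 1005/326 = 413069/326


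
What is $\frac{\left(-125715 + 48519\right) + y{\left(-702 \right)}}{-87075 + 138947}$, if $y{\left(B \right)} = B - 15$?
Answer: $- \frac{77913}{51872} \approx -1.502$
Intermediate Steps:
$y{\left(B \right)} = -15 + B$
$\frac{\left(-125715 + 48519\right) + y{\left(-702 \right)}}{-87075 + 138947} = \frac{\left(-125715 + 48519\right) - 717}{-87075 + 138947} = \frac{-77196 - 717}{51872} = \left(-77913\right) \frac{1}{51872} = - \frac{77913}{51872}$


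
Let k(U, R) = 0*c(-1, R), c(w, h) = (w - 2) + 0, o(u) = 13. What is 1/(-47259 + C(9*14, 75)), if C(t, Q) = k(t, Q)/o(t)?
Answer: -1/47259 ≈ -2.1160e-5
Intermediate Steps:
c(w, h) = -2 + w (c(w, h) = (-2 + w) + 0 = -2 + w)
k(U, R) = 0 (k(U, R) = 0*(-2 - 1) = 0*(-3) = 0)
C(t, Q) = 0 (C(t, Q) = 0/13 = 0*(1/13) = 0)
1/(-47259 + C(9*14, 75)) = 1/(-47259 + 0) = 1/(-47259) = -1/47259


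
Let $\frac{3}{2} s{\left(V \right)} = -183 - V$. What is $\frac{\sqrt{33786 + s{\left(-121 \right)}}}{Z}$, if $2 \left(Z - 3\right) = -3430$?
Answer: $- \frac{7 \sqrt{6198}}{5136} \approx -0.1073$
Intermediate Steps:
$Z = -1712$ ($Z = 3 + \frac{1}{2} \left(-3430\right) = 3 - 1715 = -1712$)
$s{\left(V \right)} = -122 - \frac{2 V}{3}$ ($s{\left(V \right)} = \frac{2 \left(-183 - V\right)}{3} = -122 - \frac{2 V}{3}$)
$\frac{\sqrt{33786 + s{\left(-121 \right)}}}{Z} = \frac{\sqrt{33786 - \frac{124}{3}}}{-1712} = \sqrt{33786 + \left(-122 + \frac{242}{3}\right)} \left(- \frac{1}{1712}\right) = \sqrt{33786 - \frac{124}{3}} \left(- \frac{1}{1712}\right) = \sqrt{\frac{101234}{3}} \left(- \frac{1}{1712}\right) = \frac{7 \sqrt{6198}}{3} \left(- \frac{1}{1712}\right) = - \frac{7 \sqrt{6198}}{5136}$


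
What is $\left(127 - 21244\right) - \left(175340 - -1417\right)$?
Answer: $-197874$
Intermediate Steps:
$\left(127 - 21244\right) - \left(175340 - -1417\right) = \left(127 - 21244\right) - \left(175340 + 1417\right) = -21117 - 176757 = -197874$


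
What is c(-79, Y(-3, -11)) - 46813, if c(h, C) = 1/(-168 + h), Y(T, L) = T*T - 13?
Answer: -11562812/247 ≈ -46813.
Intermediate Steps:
Y(T, L) = -13 + T² (Y(T, L) = T² - 13 = -13 + T²)
c(-79, Y(-3, -11)) - 46813 = 1/(-168 - 79) - 46813 = 1/(-247) - 46813 = -1/247 - 46813 = -11562812/247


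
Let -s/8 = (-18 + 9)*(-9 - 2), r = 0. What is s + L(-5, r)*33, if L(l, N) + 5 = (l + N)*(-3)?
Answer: -462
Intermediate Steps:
L(l, N) = -5 - 3*N - 3*l (L(l, N) = -5 + (l + N)*(-3) = -5 + (N + l)*(-3) = -5 + (-3*N - 3*l) = -5 - 3*N - 3*l)
s = -792 (s = -8*(-18 + 9)*(-9 - 2) = -(-72)*(-11) = -8*99 = -792)
s + L(-5, r)*33 = -792 + (-5 - 3*0 - 3*(-5))*33 = -792 + (-5 + 0 + 15)*33 = -792 + 10*33 = -792 + 330 = -462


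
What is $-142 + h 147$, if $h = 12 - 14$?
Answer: $-436$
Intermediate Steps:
$h = -2$
$-142 + h 147 = -142 - 294 = -436$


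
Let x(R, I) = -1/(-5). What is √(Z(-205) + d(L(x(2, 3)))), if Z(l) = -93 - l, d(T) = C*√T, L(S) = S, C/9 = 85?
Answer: √(112 + 153*√5) ≈ 21.310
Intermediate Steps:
C = 765 (C = 9*85 = 765)
x(R, I) = ⅕ (x(R, I) = -1*(-⅕) = ⅕)
d(T) = 765*√T
√(Z(-205) + d(L(x(2, 3)))) = √((-93 - 1*(-205)) + 765*√(⅕)) = √((-93 + 205) + 765*(√5/5)) = √(112 + 153*√5)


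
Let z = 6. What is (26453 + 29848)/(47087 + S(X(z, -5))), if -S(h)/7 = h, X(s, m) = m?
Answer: 56301/47122 ≈ 1.1948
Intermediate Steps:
S(h) = -7*h
(26453 + 29848)/(47087 + S(X(z, -5))) = (26453 + 29848)/(47087 - 7*(-5)) = 56301/(47087 + 35) = 56301/47122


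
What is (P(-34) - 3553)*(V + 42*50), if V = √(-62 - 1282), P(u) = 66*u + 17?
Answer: -12138000 - 46240*I*√21 ≈ -1.2138e+7 - 2.119e+5*I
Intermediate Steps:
P(u) = 17 + 66*u
V = 8*I*√21 (V = √(-1344) = 8*I*√21 ≈ 36.661*I)
(P(-34) - 3553)*(V + 42*50) = ((17 + 66*(-34)) - 3553)*(8*I*√21 + 42*50) = ((17 - 2244) - 3553)*(8*I*√21 + 2100) = (-2227 - 3553)*(2100 + 8*I*√21) = -5780*(2100 + 8*I*√21) = -12138000 - 46240*I*√21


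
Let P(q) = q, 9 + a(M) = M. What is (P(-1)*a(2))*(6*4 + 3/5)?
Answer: 861/5 ≈ 172.20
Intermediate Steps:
a(M) = -9 + M
(P(-1)*a(2))*(6*4 + 3/5) = (-(-9 + 2))*(6*4 + 3/5) = (-1*(-7))*(24 + 3*(⅕)) = 7*(24 + ⅗) = 7*(123/5) = 861/5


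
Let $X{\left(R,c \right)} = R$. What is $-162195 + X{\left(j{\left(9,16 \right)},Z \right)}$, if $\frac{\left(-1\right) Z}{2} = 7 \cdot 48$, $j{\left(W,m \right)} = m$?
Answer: $-162179$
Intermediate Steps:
$Z = -672$ ($Z = - 2 \cdot 7 \cdot 48 = \left(-2\right) 336 = -672$)
$-162195 + X{\left(j{\left(9,16 \right)},Z \right)} = -162195 + 16 = -162179$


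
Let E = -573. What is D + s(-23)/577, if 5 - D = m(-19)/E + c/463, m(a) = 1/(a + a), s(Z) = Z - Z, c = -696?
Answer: 65561051/10081362 ≈ 6.5032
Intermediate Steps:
s(Z) = 0
m(a) = 1/(2*a)
D = 65561051/10081362 (D = 5 - (((½)/(-19))/(-573) - 696/463) = 5 - (((½)*(-1/19))*(-1/573) - 696*1/463) = 5 - (-1/38*(-1/573) - 696/463) = 5 - (1/21774 - 696/463) = 5 - 1*(-15154241/10081362) = 5 + 15154241/10081362 = 65561051/10081362 ≈ 6.5032)
D + s(-23)/577 = 65561051/10081362 + 0/577 = 65561051/10081362 + 0*(1/577) = 65561051/10081362 + 0 = 65561051/10081362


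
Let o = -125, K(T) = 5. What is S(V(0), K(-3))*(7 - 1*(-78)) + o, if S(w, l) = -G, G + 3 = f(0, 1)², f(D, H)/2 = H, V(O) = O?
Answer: -210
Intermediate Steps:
f(D, H) = 2*H
G = 1 (G = -3 + (2*1)² = -3 + 2² = -3 + 4 = 1)
S(w, l) = -1 (S(w, l) = -1*1 = -1)
S(V(0), K(-3))*(7 - 1*(-78)) + o = -(7 - 1*(-78)) - 125 = -(7 + 78) - 125 = -1*85 - 125 = -85 - 125 = -210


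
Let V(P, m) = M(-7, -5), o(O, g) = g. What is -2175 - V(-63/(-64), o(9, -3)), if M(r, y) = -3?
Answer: -2172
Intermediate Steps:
V(P, m) = -3
-2175 - V(-63/(-64), o(9, -3)) = -2175 - 1*(-3) = -2175 + 3 = -2172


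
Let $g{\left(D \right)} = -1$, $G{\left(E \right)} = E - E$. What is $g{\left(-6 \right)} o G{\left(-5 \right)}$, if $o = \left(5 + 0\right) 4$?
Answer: $0$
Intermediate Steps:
$G{\left(E \right)} = 0$
$o = 20$ ($o = 5 \cdot 4 = 20$)
$g{\left(-6 \right)} o G{\left(-5 \right)} = \left(-1\right) 20 \cdot 0 = \left(-20\right) 0 = 0$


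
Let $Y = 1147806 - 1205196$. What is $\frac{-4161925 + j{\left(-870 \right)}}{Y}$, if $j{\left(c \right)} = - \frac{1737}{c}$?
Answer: $\frac{1206957671}{16643100} \approx 72.52$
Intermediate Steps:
$Y = -57390$
$\frac{-4161925 + j{\left(-870 \right)}}{Y} = \frac{-4161925 - \frac{1737}{-870}}{-57390} = \left(-4161925 - - \frac{579}{290}\right) \left(- \frac{1}{57390}\right) = \left(-4161925 + \frac{579}{290}\right) \left(- \frac{1}{57390}\right) = \left(- \frac{1206957671}{290}\right) \left(- \frac{1}{57390}\right) = \frac{1206957671}{16643100}$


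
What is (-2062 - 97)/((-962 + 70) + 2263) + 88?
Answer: 118489/1371 ≈ 86.425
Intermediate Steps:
(-2062 - 97)/((-962 + 70) + 2263) + 88 = -2159/(-892 + 2263) + 88 = -2159/1371 + 88 = 118489/1371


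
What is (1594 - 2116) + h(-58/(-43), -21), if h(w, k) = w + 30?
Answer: -21098/43 ≈ -490.65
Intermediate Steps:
h(w, k) = 30 + w
(1594 - 2116) + h(-58/(-43), -21) = (1594 - 2116) + (30 - 58/(-43)) = -522 + (30 - 58*(-1/43)) = -522 + (30 + 58/43) = -522 + 1348/43 = -21098/43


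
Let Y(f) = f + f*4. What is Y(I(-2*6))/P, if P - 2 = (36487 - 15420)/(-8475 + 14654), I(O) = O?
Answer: -74148/6685 ≈ -11.092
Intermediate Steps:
Y(f) = 5*f (Y(f) = f + 4*f = 5*f)
P = 33425/6179 (P = 2 + (36487 - 15420)/(-8475 + 14654) = 2 + 21067/6179 = 33425/6179 ≈ 5.4095)
Y(I(-2*6))/P = (5*(-2*6))/(33425/6179) = (5*(-12))*(6179/33425) = -60*6179/33425 = -74148/6685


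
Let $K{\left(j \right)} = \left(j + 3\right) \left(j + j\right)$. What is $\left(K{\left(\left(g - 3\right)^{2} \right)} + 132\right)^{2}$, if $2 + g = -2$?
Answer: $27331984$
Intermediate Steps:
$g = -4$ ($g = -2 - 2 = -4$)
$K{\left(j \right)} = 2 j \left(3 + j\right)$ ($K{\left(j \right)} = \left(3 + j\right) 2 j = 2 j \left(3 + j\right)$)
$\left(K{\left(\left(g - 3\right)^{2} \right)} + 132\right)^{2} = \left(2 \left(-4 - 3\right)^{2} \left(3 + \left(-4 - 3\right)^{2}\right) + 132\right)^{2} = \left(2 \left(-7\right)^{2} \left(3 + \left(-7\right)^{2}\right) + 132\right)^{2} = \left(2 \cdot 49 \left(3 + 49\right) + 132\right)^{2} = \left(2 \cdot 49 \cdot 52 + 132\right)^{2} = \left(5096 + 132\right)^{2} = 5228^{2} = 27331984$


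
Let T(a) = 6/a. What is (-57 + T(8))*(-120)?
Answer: 6750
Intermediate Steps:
(-57 + T(8))*(-120) = (-57 + 6/8)*(-120) = (-57 + 6*(⅛))*(-120) = (-57 + ¾)*(-120) = -225/4*(-120) = 6750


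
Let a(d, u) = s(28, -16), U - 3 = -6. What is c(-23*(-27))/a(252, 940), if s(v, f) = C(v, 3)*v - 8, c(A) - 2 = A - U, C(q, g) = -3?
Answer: -313/46 ≈ -6.8043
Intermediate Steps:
U = -3 (U = 3 - 6 = -3)
c(A) = 5 + A (c(A) = 2 + (A - 1*(-3)) = 2 + (A + 3) = 2 + (3 + A) = 5 + A)
s(v, f) = -8 - 3*v (s(v, f) = -3*v - 8 = -8 - 3*v)
a(d, u) = -92 (a(d, u) = -8 - 3*28 = -8 - 84 = -92)
c(-23*(-27))/a(252, 940) = (5 - 23*(-27))/(-92) = (5 + 621)*(-1/92) = 626*(-1/92) = -313/46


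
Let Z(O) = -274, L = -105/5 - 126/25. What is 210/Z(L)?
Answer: -105/137 ≈ -0.76642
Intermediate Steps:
L = -651/25 (L = -105*⅕ - 126*1/25 = -21 - 126/25 = -651/25 ≈ -26.040)
210/Z(L) = 210/(-274) = 210*(-1/274) = -105/137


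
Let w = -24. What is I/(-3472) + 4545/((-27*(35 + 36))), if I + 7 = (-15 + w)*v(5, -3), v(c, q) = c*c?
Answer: -772097/369768 ≈ -2.0881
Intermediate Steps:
v(c, q) = c²
I = -982 (I = -7 + (-15 - 24)*5² = -7 - 39*25 = -7 - 975 = -982)
I/(-3472) + 4545/((-27*(35 + 36))) = -982/(-3472) + 4545/((-27*(35 + 36))) = -982*(-1/3472) + 4545/((-27*71)) = 491/1736 + 4545/(-1917) = 491/1736 + 4545*(-1/1917) = 491/1736 - 505/213 = -772097/369768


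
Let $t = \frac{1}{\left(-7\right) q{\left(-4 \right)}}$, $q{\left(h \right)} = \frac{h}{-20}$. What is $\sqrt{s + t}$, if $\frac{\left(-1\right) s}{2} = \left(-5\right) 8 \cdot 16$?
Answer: $\frac{3 \sqrt{6965}}{7} \approx 35.767$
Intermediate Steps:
$q{\left(h \right)} = - \frac{h}{20}$ ($q{\left(h \right)} = h \left(- \frac{1}{20}\right) = - \frac{h}{20}$)
$s = 1280$ ($s = - 2 \left(-5\right) 8 \cdot 16 = - 2 \left(\left(-40\right) 16\right) = \left(-2\right) \left(-640\right) = 1280$)
$t = - \frac{5}{7}$ ($t = \frac{1}{\left(-7\right) \left(\left(- \frac{1}{20}\right) \left(-4\right)\right)} = \frac{1}{\left(-7\right) \frac{1}{5}} = \frac{1}{- \frac{7}{5}} = - \frac{5}{7} \approx -0.71429$)
$\sqrt{s + t} = \sqrt{1280 - \frac{5}{7}} = \sqrt{\frac{8955}{7}} = \frac{3 \sqrt{6965}}{7}$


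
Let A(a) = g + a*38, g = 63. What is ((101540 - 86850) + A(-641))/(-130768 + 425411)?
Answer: -9605/294643 ≈ -0.032599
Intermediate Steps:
A(a) = 63 + 38*a (A(a) = 63 + a*38 = 63 + 38*a)
((101540 - 86850) + A(-641))/(-130768 + 425411) = ((101540 - 86850) + (63 + 38*(-641)))/(-130768 + 425411) = (14690 + (63 - 24358))/294643 = (14690 - 24295)*(1/294643) = -9605*1/294643 = -9605/294643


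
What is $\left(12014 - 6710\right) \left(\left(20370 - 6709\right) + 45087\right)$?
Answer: $311599392$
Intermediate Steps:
$\left(12014 - 6710\right) \left(\left(20370 - 6709\right) + 45087\right) = 5304 \left(\left(20370 - 6709\right) + 45087\right) = 5304 \left(13661 + 45087\right) = 5304 \cdot 58748 = 311599392$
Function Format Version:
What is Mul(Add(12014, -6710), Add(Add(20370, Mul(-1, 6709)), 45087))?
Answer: 311599392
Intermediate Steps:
Mul(Add(12014, -6710), Add(Add(20370, Mul(-1, 6709)), 45087)) = Mul(5304, Add(Add(20370, -6709), 45087)) = Mul(5304, Add(13661, 45087)) = Mul(5304, 58748) = 311599392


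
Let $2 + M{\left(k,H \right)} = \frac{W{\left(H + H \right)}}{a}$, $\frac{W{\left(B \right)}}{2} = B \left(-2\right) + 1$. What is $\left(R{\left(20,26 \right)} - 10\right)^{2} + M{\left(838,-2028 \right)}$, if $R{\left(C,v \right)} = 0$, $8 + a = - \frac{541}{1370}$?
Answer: $- \frac{3014646}{1643} \approx -1834.8$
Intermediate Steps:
$W{\left(B \right)} = 2 - 4 B$ ($W{\left(B \right)} = 2 \left(B \left(-2\right) + 1\right) = 2 \left(- 2 B + 1\right) = 2 \left(1 - 2 B\right) = 2 - 4 B$)
$a = - \frac{11501}{1370}$ ($a = -8 - \frac{541}{1370} = - \frac{11501}{1370} \approx -8.3949$)
$M{\left(k,H \right)} = - \frac{25742}{11501} + \frac{10960 H}{11501}$ ($M{\left(k,H \right)} = -2 + \frac{2 - 4 \left(H + H\right)}{- \frac{11501}{1370}} = -2 + \left(2 - 4 \cdot 2 H\right) \left(- \frac{1370}{11501}\right) = -2 + \left(2 - 8 H\right) \left(- \frac{1370}{11501}\right) = -2 + \left(- \frac{2740}{11501} + \frac{10960 H}{11501}\right) = - \frac{25742}{11501} + \frac{10960 H}{11501}$)
$\left(R{\left(20,26 \right)} - 10\right)^{2} + M{\left(838,-2028 \right)} = \left(0 - 10\right)^{2} + \left(- \frac{25742}{11501} + \frac{10960}{11501} \left(-2028\right)\right) = \left(-10\right)^{2} - \frac{3178946}{1643} = 100 - \frac{3178946}{1643} = - \frac{3014646}{1643}$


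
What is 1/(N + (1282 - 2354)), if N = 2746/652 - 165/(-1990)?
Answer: -32437/34633161 ≈ -0.00093659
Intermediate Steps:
N = 139303/32437 (N = 2746*(1/652) - 165*(-1/1990) = 1373/326 + 33/398 = 139303/32437 ≈ 4.2946)
1/(N + (1282 - 2354)) = 1/(139303/32437 + (1282 - 2354)) = 1/(139303/32437 - 1072) = 1/(-34633161/32437) = -32437/34633161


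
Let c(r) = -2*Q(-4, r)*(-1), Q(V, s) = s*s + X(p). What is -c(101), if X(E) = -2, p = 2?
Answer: -20398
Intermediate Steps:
Q(V, s) = -2 + s² (Q(V, s) = s*s - 2 = s² - 2 = -2 + s²)
c(r) = -4 + 2*r² (c(r) = -2*(-2 + r²)*(-1) = (4 - 2*r²)*(-1) = -4 + 2*r²)
-c(101) = -(-4 + 2*101²) = -(-4 + 2*10201) = -(-4 + 20402) = -1*20398 = -20398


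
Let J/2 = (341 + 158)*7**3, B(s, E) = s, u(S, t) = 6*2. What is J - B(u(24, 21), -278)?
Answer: 342302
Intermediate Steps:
u(S, t) = 12
J = 342314 (J = 2*((341 + 158)*7**3) = 2*(499*343) = 2*171157 = 342314)
J - B(u(24, 21), -278) = 342314 - 1*12 = 342314 - 12 = 342302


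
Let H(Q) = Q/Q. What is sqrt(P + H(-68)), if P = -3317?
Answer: 2*I*sqrt(829) ≈ 57.585*I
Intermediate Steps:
H(Q) = 1
sqrt(P + H(-68)) = sqrt(-3317 + 1) = sqrt(-3316) = 2*I*sqrt(829)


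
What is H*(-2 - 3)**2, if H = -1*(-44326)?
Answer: 1108150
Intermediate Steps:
H = 44326
H*(-2 - 3)**2 = 44326*(-2 - 3)**2 = 44326*(-5)**2 = 44326*25 = 1108150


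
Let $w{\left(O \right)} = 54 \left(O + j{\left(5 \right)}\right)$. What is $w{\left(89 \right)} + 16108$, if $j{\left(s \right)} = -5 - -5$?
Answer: $20914$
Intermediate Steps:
$j{\left(s \right)} = 0$ ($j{\left(s \right)} = -5 + 5 = 0$)
$w{\left(O \right)} = 54 O$ ($w{\left(O \right)} = 54 \left(O + 0\right) = 54 O$)
$w{\left(89 \right)} + 16108 = 54 \cdot 89 + 16108 = 4806 + 16108 = 20914$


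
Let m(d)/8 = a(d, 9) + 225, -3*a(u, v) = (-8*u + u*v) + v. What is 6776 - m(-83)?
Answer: 14336/3 ≈ 4778.7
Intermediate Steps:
a(u, v) = -v/3 + 8*u/3 - u*v/3 (a(u, v) = -((-8*u + u*v) + v)/3 = -(v - 8*u + u*v)/3 = -v/3 + 8*u/3 - u*v/3)
m(d) = 1776 - 8*d/3 (m(d) = 8*((-⅓*9 + 8*d/3 - ⅓*d*9) + 225) = 8*((-3 + 8*d/3 - 3*d) + 225) = 8*((-3 - d/3) + 225) = 8*(222 - d/3) = 1776 - 8*d/3)
6776 - m(-83) = 6776 - (1776 - 8/3*(-83)) = 6776 - (1776 + 664/3) = 6776 - 1*5992/3 = 6776 - 5992/3 = 14336/3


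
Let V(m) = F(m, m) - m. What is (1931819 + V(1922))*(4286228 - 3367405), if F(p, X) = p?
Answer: 1774999729037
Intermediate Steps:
V(m) = 0 (V(m) = m - m = 0)
(1931819 + V(1922))*(4286228 - 3367405) = (1931819 + 0)*(4286228 - 3367405) = 1931819*918823 = 1774999729037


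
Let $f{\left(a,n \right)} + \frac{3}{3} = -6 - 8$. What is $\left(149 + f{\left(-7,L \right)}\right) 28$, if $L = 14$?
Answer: $3752$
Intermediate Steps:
$f{\left(a,n \right)} = -15$ ($f{\left(a,n \right)} = -1 - 14 = -15$)
$\left(149 + f{\left(-7,L \right)}\right) 28 = \left(149 - 15\right) 28 = 134 \cdot 28 = 3752$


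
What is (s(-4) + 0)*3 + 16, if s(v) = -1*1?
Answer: 13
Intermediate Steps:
s(v) = -1
(s(-4) + 0)*3 + 16 = (-1 + 0)*3 + 16 = -1*3 + 16 = -3 + 16 = 13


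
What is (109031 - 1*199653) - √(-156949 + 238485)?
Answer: -90622 - 56*√26 ≈ -90908.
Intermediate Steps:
(109031 - 1*199653) - √(-156949 + 238485) = (109031 - 199653) - √81536 = -90622 - 56*√26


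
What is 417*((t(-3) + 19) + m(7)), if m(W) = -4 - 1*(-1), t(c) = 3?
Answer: 7923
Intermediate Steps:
m(W) = -3 (m(W) = -4 + 1 = -3)
417*((t(-3) + 19) + m(7)) = 417*((3 + 19) - 3) = 417*(22 - 3) = 417*19 = 7923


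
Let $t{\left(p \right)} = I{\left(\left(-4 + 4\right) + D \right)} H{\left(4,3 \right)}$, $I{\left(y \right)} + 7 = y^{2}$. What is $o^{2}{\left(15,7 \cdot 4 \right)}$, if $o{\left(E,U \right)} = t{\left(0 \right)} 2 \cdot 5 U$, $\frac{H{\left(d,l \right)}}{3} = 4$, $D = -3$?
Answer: $45158400$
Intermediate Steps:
$H{\left(d,l \right)} = 12$ ($H{\left(d,l \right)} = 3 \cdot 4 = 12$)
$I{\left(y \right)} = -7 + y^{2}$
$t{\left(p \right)} = 24$ ($t{\left(p \right)} = \left(-7 + \left(\left(-4 + 4\right) - 3\right)^{2}\right) 12 = \left(-7 + \left(0 - 3\right)^{2}\right) 12 = \left(-7 + \left(-3\right)^{2}\right) 12 = \left(-7 + 9\right) 12 = 2 \cdot 12 = 24$)
$o{\left(E,U \right)} = 240 U$ ($o{\left(E,U \right)} = 24 \cdot 2 \cdot 5 U = 48 \cdot 5 U = 240 U$)
$o^{2}{\left(15,7 \cdot 4 \right)} = \left(240 \cdot 7 \cdot 4\right)^{2} = \left(240 \cdot 28\right)^{2} = 6720^{2} = 45158400$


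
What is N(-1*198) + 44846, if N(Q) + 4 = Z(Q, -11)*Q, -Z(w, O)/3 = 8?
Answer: 49594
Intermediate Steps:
Z(w, O) = -24 (Z(w, O) = -3*8 = -24)
N(Q) = -4 - 24*Q
N(-1*198) + 44846 = (-4 - (-24)*198) + 44846 = (-4 - 24*(-198)) + 44846 = (-4 + 4752) + 44846 = 4748 + 44846 = 49594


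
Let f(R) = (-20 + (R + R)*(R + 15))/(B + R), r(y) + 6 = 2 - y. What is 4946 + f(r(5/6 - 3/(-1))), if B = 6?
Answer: 165599/33 ≈ 5018.1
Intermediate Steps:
r(y) = -4 - y (r(y) = -6 + (2 - y) = -4 - y)
f(R) = (-20 + 2*R*(15 + R))/(6 + R) (f(R) = (-20 + (R + R)*(R + 15))/(6 + R) = (-20 + (2*R)*(15 + R))/(6 + R) = (-20 + 2*R*(15 + R))/(6 + R))
4946 + f(r(5/6 - 3/(-1))) = 4946 + 2*(-10 + (-4 - (5/6 - 3/(-1)))**2 + 15*(-4 - (5/6 - 3/(-1))))/(6 + (-4 - (5/6 - 3/(-1)))) = 4946 + 2*(-10 + (-4 - (5*(1/6) - 3*(-1)))**2 + 15*(-4 - (5*(1/6) - 3*(-1))))/(6 + (-4 - (5*(1/6) - 3*(-1)))) = 4946 + 2*(-10 + (-4 - (5/6 + 3))**2 + 15*(-4 - (5/6 + 3)))/(6 + (-4 - (5/6 + 3))) = 4946 + 2*(-10 + (-4 - 1*23/6)**2 + 15*(-4 - 1*23/6))/(6 + (-4 - 1*23/6)) = 4946 + 2*(-10 + (-4 - 23/6)**2 + 15*(-4 - 23/6))/(6 + (-4 - 23/6)) = 4946 + 2*(-10 + (-47/6)**2 + 15*(-47/6))/(6 - 47/6) = 4946 + 2*(-10 + 2209/36 - 235/2)/(-11/6) = 4946 + 2*(-6/11)*(-2381/36) = 4946 + 2381/33 = 165599/33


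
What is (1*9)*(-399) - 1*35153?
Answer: -38744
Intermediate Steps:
(1*9)*(-399) - 1*35153 = 9*(-399) - 35153 = -3591 - 35153 = -38744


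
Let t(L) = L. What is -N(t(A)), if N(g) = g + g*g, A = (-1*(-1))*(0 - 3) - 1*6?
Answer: -72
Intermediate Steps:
A = -9 (A = 1*(-3) - 6 = -3 - 6 = -9)
N(g) = g + g²
-N(t(A)) = -(-9)*(1 - 9) = -(-9)*(-8) = -1*72 = -72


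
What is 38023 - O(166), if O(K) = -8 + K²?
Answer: 10475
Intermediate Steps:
38023 - O(166) = 38023 - (-8 + 166²) = 38023 - (-8 + 27556) = 38023 - 1*27548 = 38023 - 27548 = 10475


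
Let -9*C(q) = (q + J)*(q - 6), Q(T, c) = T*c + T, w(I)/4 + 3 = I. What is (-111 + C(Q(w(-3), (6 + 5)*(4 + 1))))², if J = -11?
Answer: 41355696321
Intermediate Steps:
w(I) = -12 + 4*I
Q(T, c) = T + T*c
C(q) = -(-11 + q)*(-6 + q)/9 (C(q) = -(q - 11)*(q - 6)/9 = -(-11 + q)*(-6 + q)/9)
(-111 + C(Q(w(-3), (6 + 5)*(4 + 1))))² = (-111 + (-22/3 - (1 + (6 + 5)*(4 + 1))²*(-12 + 4*(-3))²/9 + 17*((-12 + 4*(-3))*(1 + (6 + 5)*(4 + 1)))/9))² = (-111 + (-22/3 - (1 + 11*5)²*(-12 - 12)²/9 + 17*((-12 - 12)*(1 + 11*5))/9))² = (-111 + (-22/3 - 576*(1 + 55)²/9 + 17*(-24*(1 + 55))/9))² = (-111 + (-22/3 - (-24*56)²/9 + 17*(-24*56)/9))² = (-111 + (-22/3 - ⅑*(-1344)² + (17/9)*(-1344)))² = (-111 + (-22/3 - ⅑*1806336 - 7616/3))² = (-111 + (-22/3 - 200704 - 7616/3))² = (-111 - 203250)² = (-203361)² = 41355696321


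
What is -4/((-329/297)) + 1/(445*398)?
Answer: 210407009/58269190 ≈ 3.6109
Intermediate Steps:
-4/((-329/297)) + 1/(445*398) = -4/((-329*1/297)) + (1/445)*(1/398) = -4/(-329/297) + 1/177110 = -4*(-297/329) + 1/177110 = 1188/329 + 1/177110 = 210407009/58269190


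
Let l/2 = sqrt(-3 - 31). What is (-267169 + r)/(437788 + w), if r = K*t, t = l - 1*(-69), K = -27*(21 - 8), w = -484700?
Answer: 72847/11728 + 351*I*sqrt(34)/23456 ≈ 6.2114 + 0.087255*I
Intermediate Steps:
l = 2*I*sqrt(34) (l = 2*sqrt(-3 - 31) = 2*sqrt(-34) = 2*(I*sqrt(34)) = 2*I*sqrt(34) ≈ 11.662*I)
K = -351 (K = -27*13 = -351)
t = 69 + 2*I*sqrt(34) (t = 2*I*sqrt(34) - 1*(-69) = 2*I*sqrt(34) + 69 = 69 + 2*I*sqrt(34) ≈ 69.0 + 11.662*I)
r = -24219 - 702*I*sqrt(34) (r = -351*(69 + 2*I*sqrt(34)) = -24219 - 702*I*sqrt(34) ≈ -24219.0 - 4093.3*I)
(-267169 + r)/(437788 + w) = (-267169 + (-24219 - 702*I*sqrt(34)))/(437788 - 484700) = (-291388 - 702*I*sqrt(34))/(-46912) = (-291388 - 702*I*sqrt(34))*(-1/46912) = 72847/11728 + 351*I*sqrt(34)/23456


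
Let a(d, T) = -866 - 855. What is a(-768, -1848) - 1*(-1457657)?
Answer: 1455936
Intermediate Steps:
a(d, T) = -1721
a(-768, -1848) - 1*(-1457657) = -1721 - 1*(-1457657) = -1721 + 1457657 = 1455936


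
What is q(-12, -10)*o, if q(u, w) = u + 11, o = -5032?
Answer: 5032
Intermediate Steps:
q(u, w) = 11 + u
q(-12, -10)*o = (11 - 12)*(-5032) = -1*(-5032) = 5032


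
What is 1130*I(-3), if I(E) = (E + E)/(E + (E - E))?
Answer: 2260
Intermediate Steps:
I(E) = 2 (I(E) = (2*E)/(E + 0) = (2*E)/E = 2)
1130*I(-3) = 1130*2 = 2260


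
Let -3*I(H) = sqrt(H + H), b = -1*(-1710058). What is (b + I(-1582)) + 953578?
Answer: 2663636 - 2*I*sqrt(791)/3 ≈ 2.6636e+6 - 18.75*I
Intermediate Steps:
b = 1710058
I(H) = -sqrt(2)*sqrt(H)/3 (I(H) = -sqrt(H + H)/3 = -sqrt(2)*sqrt(H)/3)
(b + I(-1582)) + 953578 = (1710058 - sqrt(2)*sqrt(-1582)/3) + 953578 = (1710058 - sqrt(2)*I*sqrt(1582)/3) + 953578 = (1710058 - 2*I*sqrt(791)/3) + 953578 = 2663636 - 2*I*sqrt(791)/3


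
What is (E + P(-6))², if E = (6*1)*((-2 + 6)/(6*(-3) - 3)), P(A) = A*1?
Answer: 2500/49 ≈ 51.020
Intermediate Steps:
P(A) = A
E = -8/7 (E = 6*(4/(-18 - 3)) = 6*(4/(-21)) = 6*(4*(-1/21)) = 6*(-4/21) = -8/7 ≈ -1.1429)
(E + P(-6))² = (-8/7 - 6)² = (-50/7)² = 2500/49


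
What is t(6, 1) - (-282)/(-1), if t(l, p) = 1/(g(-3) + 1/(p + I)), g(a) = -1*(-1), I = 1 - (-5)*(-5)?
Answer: -6181/22 ≈ -280.95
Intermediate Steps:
I = -24 (I = 1 - 1*25 = 1 - 25 = -24)
g(a) = 1
t(l, p) = 1/(1 + 1/(-24 + p)) (t(l, p) = 1/(1 + 1/(p - 24)) = 1/(1 + 1/(-24 + p)))
t(6, 1) - (-282)/(-1) = (-24 + 1)/(-23 + 1) - (-282)/(-1) = -23/(-22) - (-282)*(-1) = -1/22*(-23) - 47*6 = 23/22 - 282 = -6181/22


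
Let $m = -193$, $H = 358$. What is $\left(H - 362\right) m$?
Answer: $772$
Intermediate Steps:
$\left(H - 362\right) m = \left(358 - 362\right) \left(-193\right) = \left(-4\right) \left(-193\right) = 772$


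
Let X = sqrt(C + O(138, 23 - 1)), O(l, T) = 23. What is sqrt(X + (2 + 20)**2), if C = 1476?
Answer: sqrt(484 + sqrt(1499)) ≈ 22.863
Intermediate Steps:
X = sqrt(1499) (X = sqrt(1476 + 23) = sqrt(1499) ≈ 38.717)
sqrt(X + (2 + 20)**2) = sqrt(sqrt(1499) + (2 + 20)**2) = sqrt(sqrt(1499) + 22**2) = sqrt(sqrt(1499) + 484) = sqrt(484 + sqrt(1499))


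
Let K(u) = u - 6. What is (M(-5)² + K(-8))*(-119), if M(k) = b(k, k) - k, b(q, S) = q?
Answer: 1666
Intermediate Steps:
K(u) = -6 + u
M(k) = 0 (M(k) = k - k = 0)
(M(-5)² + K(-8))*(-119) = (0² + (-6 - 8))*(-119) = (0 - 14)*(-119) = -14*(-119) = 1666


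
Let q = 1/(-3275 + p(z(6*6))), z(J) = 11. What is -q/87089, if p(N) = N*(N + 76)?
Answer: 1/201872302 ≈ 4.9536e-9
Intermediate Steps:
p(N) = N*(76 + N)
q = -1/2318 (q = 1/(-3275 + 11*(76 + 11)) = 1/(-3275 + 11*87) = 1/(-3275 + 957) = 1/(-2318) = -1/2318 ≈ -0.00043141)
-q/87089 = -(-1)/(2318*87089) = -1*(-1/201872302) = 1/201872302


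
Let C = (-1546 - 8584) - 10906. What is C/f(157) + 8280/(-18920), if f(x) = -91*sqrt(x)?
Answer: -207/473 + 21036*sqrt(157)/14287 ≈ 18.011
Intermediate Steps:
C = -21036 (C = -10130 - 10906 = -21036)
C/f(157) + 8280/(-18920) = -21036*(-sqrt(157)/14287) + 8280/(-18920) = -(-21036)*sqrt(157)/14287 + 8280*(-1/18920) = 21036*sqrt(157)/14287 - 207/473 = -207/473 + 21036*sqrt(157)/14287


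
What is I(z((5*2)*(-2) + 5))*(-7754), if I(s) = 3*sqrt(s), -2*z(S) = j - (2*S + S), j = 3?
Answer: -46524*I*sqrt(6) ≈ -1.1396e+5*I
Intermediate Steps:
z(S) = -3/2 + 3*S/2 (z(S) = -(3 - (2*S + S))/2 = -(3 - 3*S)/2 = -3/2 + 3*S/2)
I(z((5*2)*(-2) + 5))*(-7754) = (3*sqrt(-3/2 + 3*((5*2)*(-2) + 5)/2))*(-7754) = (3*sqrt(-3/2 + 3*(10*(-2) + 5)/2))*(-7754) = (3*sqrt(-3/2 + 3*(-20 + 5)/2))*(-7754) = (3*sqrt(-3/2 + (3/2)*(-15)))*(-7754) = (3*sqrt(-3/2 - 45/2))*(-7754) = (3*sqrt(-24))*(-7754) = (3*(2*I*sqrt(6)))*(-7754) = (6*I*sqrt(6))*(-7754) = -46524*I*sqrt(6)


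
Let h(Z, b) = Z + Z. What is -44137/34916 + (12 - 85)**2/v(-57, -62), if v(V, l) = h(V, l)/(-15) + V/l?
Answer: 57564317023/92213156 ≈ 624.25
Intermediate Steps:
h(Z, b) = 2*Z
v(V, l) = -2*V/15 + V/l (v(V, l) = (2*V)/(-15) + V/l = (2*V)*(-1/15) + V/l = -2*V/15 + V/l)
-44137/34916 + (12 - 85)**2/v(-57, -62) = -44137/34916 + (12 - 85)**2/(-2/15*(-57) - 57/(-62)) = -44137*1/34916 + (-73)**2/(38/5 - 57*(-1/62)) = -44137/34916 + 5329/(38/5 + 57/62) = -44137/34916 + 5329/(2641/310) = -44137/34916 + 5329*(310/2641) = -44137/34916 + 1651990/2641 = 57564317023/92213156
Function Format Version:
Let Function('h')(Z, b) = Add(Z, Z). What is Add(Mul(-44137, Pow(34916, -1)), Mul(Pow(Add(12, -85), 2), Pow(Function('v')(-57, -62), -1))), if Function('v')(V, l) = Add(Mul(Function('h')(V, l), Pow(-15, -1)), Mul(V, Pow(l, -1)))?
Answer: Rational(57564317023, 92213156) ≈ 624.25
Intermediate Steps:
Function('h')(Z, b) = Mul(2, Z)
Function('v')(V, l) = Add(Mul(Rational(-2, 15), V), Mul(V, Pow(l, -1))) (Function('v')(V, l) = Add(Mul(Mul(2, V), Pow(-15, -1)), Mul(V, Pow(l, -1))) = Add(Mul(Mul(2, V), Rational(-1, 15)), Mul(V, Pow(l, -1))) = Add(Mul(Rational(-2, 15), V), Mul(V, Pow(l, -1))))
Add(Mul(-44137, Pow(34916, -1)), Mul(Pow(Add(12, -85), 2), Pow(Function('v')(-57, -62), -1))) = Add(Mul(-44137, Pow(34916, -1)), Mul(Pow(Add(12, -85), 2), Pow(Add(Mul(Rational(-2, 15), -57), Mul(-57, Pow(-62, -1))), -1))) = Add(Mul(-44137, Rational(1, 34916)), Mul(Pow(-73, 2), Pow(Add(Rational(38, 5), Mul(-57, Rational(-1, 62))), -1))) = Add(Rational(-44137, 34916), Mul(5329, Pow(Add(Rational(38, 5), Rational(57, 62)), -1))) = Add(Rational(-44137, 34916), Mul(5329, Pow(Rational(2641, 310), -1))) = Add(Rational(-44137, 34916), Mul(5329, Rational(310, 2641))) = Add(Rational(-44137, 34916), Rational(1651990, 2641)) = Rational(57564317023, 92213156)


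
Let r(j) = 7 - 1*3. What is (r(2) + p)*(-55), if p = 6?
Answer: -550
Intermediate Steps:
r(j) = 4 (r(j) = 7 - 3 = 4)
(r(2) + p)*(-55) = (4 + 6)*(-55) = 10*(-55) = -550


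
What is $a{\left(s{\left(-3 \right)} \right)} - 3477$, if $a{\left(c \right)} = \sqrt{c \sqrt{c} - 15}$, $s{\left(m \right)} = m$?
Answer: $-3477 + \sqrt{-15 - 3 i \sqrt{3}} \approx -3476.3 - 3.929 i$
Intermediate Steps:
$a{\left(c \right)} = \sqrt{-15 + c^{\frac{3}{2}}}$ ($a{\left(c \right)} = \sqrt{c^{\frac{3}{2}} - 15} = \sqrt{-15 + c^{\frac{3}{2}}}$)
$a{\left(s{\left(-3 \right)} \right)} - 3477 = \sqrt{-15 + \left(-3\right)^{\frac{3}{2}}} - 3477 = \sqrt{-15 - 3 i \sqrt{3}} - 3477 = -3477 + \sqrt{-15 - 3 i \sqrt{3}}$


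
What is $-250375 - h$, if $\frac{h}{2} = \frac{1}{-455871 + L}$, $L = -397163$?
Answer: $- \frac{106789193874}{426517} \approx -2.5038 \cdot 10^{5}$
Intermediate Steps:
$h = - \frac{1}{426517}$ ($h = \frac{2}{-455871 - 397163} = \frac{2}{-853034} = 2 \left(- \frac{1}{853034}\right) = - \frac{1}{426517} \approx -2.3446 \cdot 10^{-6}$)
$-250375 - h = -250375 - - \frac{1}{426517} = -250375 + \frac{1}{426517} = - \frac{106789193874}{426517}$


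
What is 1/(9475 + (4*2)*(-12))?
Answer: 1/9379 ≈ 0.00010662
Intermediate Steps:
1/(9475 + (4*2)*(-12)) = 1/(9475 + 8*(-12)) = 1/(9475 - 96) = 1/9379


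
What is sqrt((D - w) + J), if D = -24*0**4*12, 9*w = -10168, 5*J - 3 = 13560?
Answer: sqrt(864535)/15 ≈ 61.987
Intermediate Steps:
J = 13563/5 (J = 3/5 + (1/5)*13560 = 3/5 + 2712 = 13563/5 ≈ 2712.6)
w = -10168/9 (w = (1/9)*(-10168) = -10168/9 ≈ -1129.8)
D = 0 (D = -24*0*12 = 0*12 = 0)
sqrt((D - w) + J) = sqrt((0 - 1*(-10168/9)) + 13563/5) = sqrt((0 + 10168/9) + 13563/5) = sqrt(10168/9 + 13563/5) = sqrt(172907/45) = sqrt(864535)/15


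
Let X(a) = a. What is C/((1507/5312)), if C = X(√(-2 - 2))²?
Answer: -21248/1507 ≈ -14.100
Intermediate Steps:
C = -4 (C = (√(-2 - 2))² = (√(-4))² = (2*I)² = -4)
C/((1507/5312)) = -4/(1507/5312) = -4/(1507*(1/5312)) = -4/1507/5312 = -4*5312/1507 = -21248/1507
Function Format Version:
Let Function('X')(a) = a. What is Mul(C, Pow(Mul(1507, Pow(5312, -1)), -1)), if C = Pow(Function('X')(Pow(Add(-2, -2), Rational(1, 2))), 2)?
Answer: Rational(-21248, 1507) ≈ -14.100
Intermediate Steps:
C = -4 (C = Pow(Pow(Add(-2, -2), Rational(1, 2)), 2) = Pow(Pow(-4, Rational(1, 2)), 2) = Pow(Mul(2, I), 2) = -4)
Mul(C, Pow(Mul(1507, Pow(5312, -1)), -1)) = Mul(-4, Pow(Mul(1507, Pow(5312, -1)), -1)) = Mul(-4, Pow(Mul(1507, Rational(1, 5312)), -1)) = Mul(-4, Pow(Rational(1507, 5312), -1)) = Mul(-4, Rational(5312, 1507)) = Rational(-21248, 1507)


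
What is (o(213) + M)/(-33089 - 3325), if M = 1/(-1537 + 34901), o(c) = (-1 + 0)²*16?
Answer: -533825/1214916696 ≈ -0.00043939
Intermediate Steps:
o(c) = 16 (o(c) = (-1)²*16 = 1*16 = 16)
M = 1/33364 ≈ 2.9972e-5
(o(213) + M)/(-33089 - 3325) = (16 + 1/33364)/(-33089 - 3325) = (533825/33364)/(-36414) = (533825/33364)*(-1/36414) = -533825/1214916696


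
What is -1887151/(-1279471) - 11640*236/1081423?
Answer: -1473949519967/1383649367233 ≈ -1.0653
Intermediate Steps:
-1887151/(-1279471) - 11640*236/1081423 = -1887151*(-1/1279471) - 2747040*1/1081423 = 1887151/1279471 - 2747040/1081423 = -1473949519967/1383649367233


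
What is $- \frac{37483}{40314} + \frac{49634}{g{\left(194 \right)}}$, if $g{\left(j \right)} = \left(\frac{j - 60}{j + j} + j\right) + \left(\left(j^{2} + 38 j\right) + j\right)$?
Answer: $\frac{58074649391}{355041003774} \approx 0.16357$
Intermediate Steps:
$g{\left(j \right)} = j^{2} + 40 j + \frac{-60 + j}{2 j}$ ($g{\left(j \right)} = \left(\frac{-60 + j}{2 j} + j\right) + \left(j^{2} + 39 j\right) = \left(j + \frac{-60 + j}{2 j}\right) + \left(j^{2} + 39 j\right) = j^{2} + 40 j + \frac{-60 + j}{2 j}$)
$- \frac{37483}{40314} + \frac{49634}{g{\left(194 \right)}} = - \frac{37483}{40314} + \frac{49634}{\frac{1}{2} + 194^{2} - \frac{30}{194} + 40 \cdot 194} = \left(-37483\right) \frac{1}{40314} + \frac{49634}{\frac{1}{2} + 37636 - \frac{15}{97} + 7760} = - \frac{37483}{40314} + \frac{49634}{\frac{1}{2} + 37636 - \frac{15}{97} + 7760} = - \frac{37483}{40314} + \frac{49634}{\frac{8806891}{194}} = - \frac{37483}{40314} + 49634 \cdot \frac{194}{8806891} = - \frac{37483}{40314} + \frac{9628996}{8806891} = \frac{58074649391}{355041003774}$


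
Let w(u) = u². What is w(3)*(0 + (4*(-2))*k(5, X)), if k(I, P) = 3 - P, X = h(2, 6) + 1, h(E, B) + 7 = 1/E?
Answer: -612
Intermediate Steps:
h(E, B) = -7 + 1/E
X = -11/2 (X = (-7 + 1/2) + 1 = (-7 + ½) + 1 = -13/2 + 1 = -11/2 ≈ -5.5000)
w(3)*(0 + (4*(-2))*k(5, X)) = 3²*(0 + (4*(-2))*(3 - 1*(-11/2))) = 9*(0 - 8*(3 + 11/2)) = 9*(0 - 8*17/2) = 9*(0 - 68) = 9*(-68) = -612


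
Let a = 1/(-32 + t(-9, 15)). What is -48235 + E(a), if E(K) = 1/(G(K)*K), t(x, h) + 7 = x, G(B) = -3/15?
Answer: -47995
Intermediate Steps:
G(B) = -⅕ (G(B) = -3*1/15 = -⅕)
t(x, h) = -7 + x
a = -1/48 (a = 1/(-32 + (-7 - 9)) = 1/(-32 - 16) = 1/(-48) = -1/48 ≈ -0.020833)
E(K) = -5/K (E(K) = 1/(-K/5) = -5/K)
-48235 + E(a) = -48235 - 5/(-1/48) = -48235 - 5*(-48) = -48235 + 240 = -47995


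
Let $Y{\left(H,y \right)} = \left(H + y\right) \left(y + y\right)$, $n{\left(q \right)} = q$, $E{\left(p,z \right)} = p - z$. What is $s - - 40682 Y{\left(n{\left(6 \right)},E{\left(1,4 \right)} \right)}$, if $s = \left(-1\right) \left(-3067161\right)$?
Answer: $2334885$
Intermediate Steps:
$Y{\left(H,y \right)} = 2 y \left(H + y\right)$ ($Y{\left(H,y \right)} = \left(H + y\right) 2 y = 2 y \left(H + y\right)$)
$s = 3067161$
$s - - 40682 Y{\left(n{\left(6 \right)},E{\left(1,4 \right)} \right)} = 3067161 - - 40682 \cdot 2 \left(1 - 4\right) \left(6 + \left(1 - 4\right)\right) = 3067161 - - 40682 \cdot 2 \left(-3\right) \left(6 - 3\right) = 3067161 - - 40682 \cdot 2 \left(-3\right) 3 = 3067161 - \left(-40682\right) \left(-18\right) = 3067161 - 732276 = 2334885$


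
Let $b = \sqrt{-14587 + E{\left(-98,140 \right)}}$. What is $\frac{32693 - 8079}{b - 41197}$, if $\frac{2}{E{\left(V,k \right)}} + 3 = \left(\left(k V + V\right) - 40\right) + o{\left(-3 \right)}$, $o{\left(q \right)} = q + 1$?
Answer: $- \frac{7028700133377}{11764193065375} - \frac{529201 i \sqrt{1516154721}}{11764193065375} \approx -0.59747 - 0.0017516 i$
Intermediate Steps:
$o{\left(q \right)} = 1 + q$
$E{\left(V,k \right)} = \frac{2}{-45 + V + V k}$ ($E{\left(V,k \right)} = \frac{2}{-3 - \left(42 - V - k V\right)} = \frac{2}{-3 - \left(42 - V - V k\right)} = \frac{2}{-3 + \left(-42 + V + V k\right)} = \frac{2}{-45 + V + V k}$)
$b = \frac{43 i \sqrt{1516154721}}{13863}$ ($b = \sqrt{-14587 + \frac{2}{-45 - 98 - 13720}} = \sqrt{-14587 + \frac{2}{-13863}} = \sqrt{-14587 + 2 \left(- \frac{1}{13863}\right)} = \sqrt{-14587 - \frac{2}{13863}} = \sqrt{- \frac{202219583}{13863}} = \frac{43 i \sqrt{1516154721}}{13863} \approx 120.78 i$)
$\frac{32693 - 8079}{b - 41197} = \frac{32693 - 8079}{\frac{43 i \sqrt{1516154721}}{13863} - 41197} = \frac{24614}{-41197 + \frac{43 i \sqrt{1516154721}}{13863}}$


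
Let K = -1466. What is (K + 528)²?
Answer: 879844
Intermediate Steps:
(K + 528)² = (-1466 + 528)² = (-938)² = 879844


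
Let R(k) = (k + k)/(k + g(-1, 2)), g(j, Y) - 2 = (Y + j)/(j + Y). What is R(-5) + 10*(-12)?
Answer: -115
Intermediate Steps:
g(j, Y) = 3 (g(j, Y) = 2 + (Y + j)/(j + Y) = 2 + (Y + j)/(Y + j) = 2 + 1 = 3)
R(k) = 2*k/(3 + k) (R(k) = (k + k)/(k + 3) = (2*k)/(3 + k) = 2*k/(3 + k))
R(-5) + 10*(-12) = 2*(-5)/(3 - 5) + 10*(-12) = 2*(-5)/(-2) - 120 = 2*(-5)*(-1/2) - 120 = 5 - 120 = -115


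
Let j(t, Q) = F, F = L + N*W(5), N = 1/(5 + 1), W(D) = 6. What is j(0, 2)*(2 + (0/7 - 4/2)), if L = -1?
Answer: 0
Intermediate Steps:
N = 1/6 ≈ 0.16667
F = 0 (F = -1 + (1/6)*6 = -1 + 1 = 0)
j(t, Q) = 0
j(0, 2)*(2 + (0/7 - 4/2)) = 0*(2 + (0/7 - 4/2)) = 0*(2 + (0*(1/7) - 4*1/2)) = 0*(2 + (0 - 2)) = 0*(2 - 2) = 0*0 = 0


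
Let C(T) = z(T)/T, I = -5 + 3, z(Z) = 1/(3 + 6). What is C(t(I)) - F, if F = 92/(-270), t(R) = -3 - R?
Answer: 31/135 ≈ 0.22963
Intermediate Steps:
z(Z) = ⅑ (z(Z) = 1/9 = ⅑)
I = -2
F = -46/135 (F = 92*(-1/270) = -46/135 ≈ -0.34074)
C(T) = 1/(9*T)
C(t(I)) - F = 1/(9*(-3 - 1*(-2))) - 1*(-46/135) = 1/(9*(-3 + 2)) + 46/135 = (⅑)/(-1) + 46/135 = (⅑)*(-1) + 46/135 = -⅑ + 46/135 = 31/135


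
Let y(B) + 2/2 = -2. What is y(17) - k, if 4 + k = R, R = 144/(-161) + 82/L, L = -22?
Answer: 9956/1771 ≈ 5.6217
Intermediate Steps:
y(B) = -3 (y(B) = -1 - 2 = -3)
R = -8185/1771 (R = 144/(-161) + 82/(-22) = 144*(-1/161) + 82*(-1/22) = -144/161 - 41/11 = -8185/1771 ≈ -4.6217)
k = -15269/1771 (k = -4 - 8185/1771 = -15269/1771 ≈ -8.6217)
y(17) - k = -3 - 1*(-15269/1771) = -3 + 15269/1771 = 9956/1771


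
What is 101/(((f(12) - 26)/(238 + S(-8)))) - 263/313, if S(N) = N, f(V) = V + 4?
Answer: -727362/313 ≈ -2323.8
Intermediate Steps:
f(V) = 4 + V
101/(((f(12) - 26)/(238 + S(-8)))) - 263/313 = 101/((((4 + 12) - 26)/(238 - 8))) - 263/313 = 101/(((16 - 26)/230)) - 263*1/313 = 101/((-10*1/230)) - 263/313 = 101/(-1/23) - 263/313 = 101*(-23) - 263/313 = -2323 - 263/313 = -727362/313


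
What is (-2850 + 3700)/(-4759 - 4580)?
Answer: -850/9339 ≈ -0.091016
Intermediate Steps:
(-2850 + 3700)/(-4759 - 4580) = 850/(-9339) = 850*(-1/9339) = -850/9339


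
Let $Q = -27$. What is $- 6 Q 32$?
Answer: $5184$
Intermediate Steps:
$- 6 Q 32 = \left(-6\right) \left(-27\right) 32 = 162 \cdot 32 = 5184$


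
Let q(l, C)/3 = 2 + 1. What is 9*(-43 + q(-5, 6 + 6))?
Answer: -306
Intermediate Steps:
q(l, C) = 9 (q(l, C) = 3*(2 + 1) = 3*3 = 9)
9*(-43 + q(-5, 6 + 6)) = 9*(-43 + 9) = 9*(-34) = -306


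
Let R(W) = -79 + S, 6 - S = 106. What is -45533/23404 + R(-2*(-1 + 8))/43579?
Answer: -1988471923/1019922916 ≈ -1.9496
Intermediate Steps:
S = -100 (S = 6 - 1*106 = 6 - 106 = -100)
R(W) = -179 (R(W) = -79 - 100 = -179)
-45533/23404 + R(-2*(-1 + 8))/43579 = -45533/23404 - 179/43579 = -1988471923/1019922916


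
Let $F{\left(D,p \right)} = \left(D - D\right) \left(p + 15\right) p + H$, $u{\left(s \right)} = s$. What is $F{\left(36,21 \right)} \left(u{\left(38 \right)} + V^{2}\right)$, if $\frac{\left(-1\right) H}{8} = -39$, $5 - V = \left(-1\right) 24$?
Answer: $274248$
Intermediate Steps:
$V = 29$ ($V = 5 - \left(-1\right) 24 = 5 - -24 = 5 + 24 = 29$)
$H = 312$ ($H = \left(-8\right) \left(-39\right) = 312$)
$F{\left(D,p \right)} = 312$ ($F{\left(D,p \right)} = \left(D - D\right) \left(p + 15\right) p + 312 = 0 \left(15 + p\right) p + 312 = 0 p + 312 = 0 + 312 = 312$)
$F{\left(36,21 \right)} \left(u{\left(38 \right)} + V^{2}\right) = 312 \left(38 + 29^{2}\right) = 312 \left(38 + 841\right) = 312 \cdot 879 = 274248$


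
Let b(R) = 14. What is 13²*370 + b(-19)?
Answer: 62544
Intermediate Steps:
13²*370 + b(-19) = 13²*370 + 14 = 169*370 + 14 = 62530 + 14 = 62544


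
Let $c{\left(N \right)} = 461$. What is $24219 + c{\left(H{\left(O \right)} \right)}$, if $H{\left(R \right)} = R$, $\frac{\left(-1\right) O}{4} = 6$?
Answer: $24680$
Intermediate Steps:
$O = -24$ ($O = \left(-4\right) 6 = -24$)
$24219 + c{\left(H{\left(O \right)} \right)} = 24219 + 461 = 24680$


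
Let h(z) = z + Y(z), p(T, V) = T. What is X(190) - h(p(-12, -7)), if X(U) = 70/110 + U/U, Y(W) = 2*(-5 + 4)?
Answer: 172/11 ≈ 15.636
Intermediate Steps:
Y(W) = -2 (Y(W) = 2*(-1) = -2)
h(z) = -2 + z (h(z) = z - 2 = -2 + z)
X(U) = 18/11 (X(U) = 70*(1/110) + 1 = 7/11 + 1 = 18/11)
X(190) - h(p(-12, -7)) = 18/11 - (-2 - 12) = 18/11 - 1*(-14) = 18/11 + 14 = 172/11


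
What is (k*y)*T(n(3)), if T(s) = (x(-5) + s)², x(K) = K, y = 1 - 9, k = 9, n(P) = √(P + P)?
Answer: -2232 + 720*√6 ≈ -468.37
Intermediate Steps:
n(P) = √2*√P (n(P) = √(2*P) = √2*√P)
y = -8
T(s) = (-5 + s)²
(k*y)*T(n(3)) = (9*(-8))*(-5 + √2*√3)² = -72*(-5 + √6)²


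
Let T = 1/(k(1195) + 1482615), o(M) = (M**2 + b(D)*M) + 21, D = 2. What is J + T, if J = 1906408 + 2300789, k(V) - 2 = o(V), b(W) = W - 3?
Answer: 12240705041197/2909468 ≈ 4.2072e+6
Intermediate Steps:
b(W) = -3 + W
o(M) = 21 + M**2 - M (o(M) = (M**2 + (-3 + 2)*M) + 21 = (M**2 - M) + 21 = 21 + M**2 - M)
k(V) = 23 + V**2 - V (k(V) = 2 + (21 + V**2 - V) = 23 + V**2 - V)
T = 1/2909468 (T = 1/((23 + 1195**2 - 1*1195) + 1482615) = 1/((23 + 1428025 - 1195) + 1482615) = 1/(1426853 + 1482615) = 1/2909468 ≈ 3.4371e-7)
J = 4207197
J + T = 4207197 + 1/2909468 = 12240705041197/2909468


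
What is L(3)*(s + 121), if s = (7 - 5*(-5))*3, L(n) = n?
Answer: 651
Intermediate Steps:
s = 96 (s = (7 + 25)*3 = 32*3 = 96)
L(3)*(s + 121) = 3*(96 + 121) = 3*217 = 651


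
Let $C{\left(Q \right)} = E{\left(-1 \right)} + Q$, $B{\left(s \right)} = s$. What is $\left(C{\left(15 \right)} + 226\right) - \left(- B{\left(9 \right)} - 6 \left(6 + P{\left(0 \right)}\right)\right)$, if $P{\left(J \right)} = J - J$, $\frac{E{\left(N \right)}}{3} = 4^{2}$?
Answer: $334$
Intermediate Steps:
$E{\left(N \right)} = 48$ ($E{\left(N \right)} = 3 \cdot 4^{2} = 3 \cdot 16 = 48$)
$P{\left(J \right)} = 0$
$C{\left(Q \right)} = 48 + Q$
$\left(C{\left(15 \right)} + 226\right) - \left(- B{\left(9 \right)} - 6 \left(6 + P{\left(0 \right)}\right)\right) = \left(\left(48 + 15\right) + 226\right) - \left(-9 - 6 \left(6 + 0\right)\right) = \left(63 + 226\right) - \left(-9 - 36\right) = 289 + \left(9 - -36\right) = 289 + \left(9 + 36\right) = 289 + 45 = 334$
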